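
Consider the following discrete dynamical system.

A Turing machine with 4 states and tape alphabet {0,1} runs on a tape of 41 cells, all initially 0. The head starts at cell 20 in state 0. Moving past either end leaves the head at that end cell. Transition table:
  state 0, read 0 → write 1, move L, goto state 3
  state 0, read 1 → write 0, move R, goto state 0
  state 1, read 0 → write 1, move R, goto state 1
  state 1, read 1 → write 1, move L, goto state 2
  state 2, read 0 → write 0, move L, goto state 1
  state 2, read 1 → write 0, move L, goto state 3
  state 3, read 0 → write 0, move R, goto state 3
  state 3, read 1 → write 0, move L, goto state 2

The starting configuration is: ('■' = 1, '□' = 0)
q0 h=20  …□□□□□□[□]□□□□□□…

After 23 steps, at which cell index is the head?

37

gen 0: q0 h=20  …□□□□□□[□]□□□□□□…
gen 1: q3 h=19  …□□□□□□[□]■□□□□□…
gen 2: q3 h=20  …□□□□□□[■]□□□□□□…
gen 3: q2 h=19  …□□□□□□[□]□□□□□□…
gen 4: q1 h=18  …□□□□□□[□]□□□□□□…
gen 5: q1 h=19  …□□□□□■[□]□□□□□□…
gen 6: q1 h=20  …□□□□■■[□]□□□□□□…
gen 7: q1 h=21  …□□□■■■[□]□□□□□□…
gen 8: q1 h=22  …□□■■■■[□]□□□□□□…
gen 9: q1 h=23  …□■■■■■[□]□□□□□□…
gen 10: q1 h=24  …■■■■■■[□]□□□□□□…
gen 11: q1 h=25  …■■■■■■[□]□□□□□□…
gen 12: q1 h=26  …■■■■■■[□]□□□□□□…
gen 13: q1 h=27  …■■■■■■[□]□□□□□□…
gen 14: q1 h=28  …■■■■■■[□]□□□□□□…
gen 15: q1 h=29  …■■■■■■[□]□□□□□□…
gen 16: q1 h=30  …■■■■■■[□]□□□□□□…
gen 17: q1 h=31  …■■■■■■[□]□□□□□□…
gen 18: q1 h=32  …■■■■■■[□]□□□□□□…
gen 19: q1 h=33  …■■■■■■[□]□□□□□□…
gen 20: q1 h=34  …■■■■■■[□]□□□□□□|
gen 21: q1 h=35  …■■■■■■[□]□□□□□|
gen 22: q1 h=36  …■■■■■■[□]□□□□|
gen 23: q1 h=37  …■■■■■■[□]□□□|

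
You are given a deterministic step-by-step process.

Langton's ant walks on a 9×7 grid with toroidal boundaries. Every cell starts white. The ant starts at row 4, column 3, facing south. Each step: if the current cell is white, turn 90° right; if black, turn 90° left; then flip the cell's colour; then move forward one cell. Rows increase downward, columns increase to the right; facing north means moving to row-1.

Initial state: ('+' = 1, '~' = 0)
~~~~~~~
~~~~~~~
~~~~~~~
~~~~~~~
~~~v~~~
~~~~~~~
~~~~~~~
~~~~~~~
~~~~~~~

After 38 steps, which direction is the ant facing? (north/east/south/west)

gen 0: ~~~~~~~
~~~~~~~
~~~~~~~
~~~~~~~
~~~v~~~
~~~~~~~
~~~~~~~
~~~~~~~
~~~~~~~
gen 1: ~~~~~~~
~~~~~~~
~~~~~~~
~~~~~~~
~~<+~~~
~~~~~~~
~~~~~~~
~~~~~~~
~~~~~~~
gen 2: ~~~~~~~
~~~~~~~
~~~~~~~
~~^~~~~
~~++~~~
~~~~~~~
~~~~~~~
~~~~~~~
~~~~~~~
gen 3: ~~~~~~~
~~~~~~~
~~~~~~~
~~+>~~~
~~++~~~
~~~~~~~
~~~~~~~
~~~~~~~
~~~~~~~
gen 4: ~~~~~~~
~~~~~~~
~~~~~~~
~~++~~~
~~+v~~~
~~~~~~~
~~~~~~~
~~~~~~~
~~~~~~~
gen 5: ~~~~~~~
~~~~~~~
~~~~~~~
~~++~~~
~~+~>~~
~~~~~~~
~~~~~~~
~~~~~~~
~~~~~~~
gen 6: ~~~~~~~
~~~~~~~
~~~~~~~
~~++~~~
~~+~+~~
~~~~v~~
~~~~~~~
~~~~~~~
~~~~~~~
gen 7: ~~~~~~~
~~~~~~~
~~~~~~~
~~++~~~
~~+~+~~
~~~<+~~
~~~~~~~
~~~~~~~
~~~~~~~
gen 8: ~~~~~~~
~~~~~~~
~~~~~~~
~~++~~~
~~+^+~~
~~~++~~
~~~~~~~
~~~~~~~
~~~~~~~
gen 9: ~~~~~~~
~~~~~~~
~~~~~~~
~~++~~~
~~++>~~
~~~++~~
~~~~~~~
~~~~~~~
~~~~~~~
gen 10: ~~~~~~~
~~~~~~~
~~~~~~~
~~++^~~
~~++~~~
~~~++~~
~~~~~~~
~~~~~~~
~~~~~~~
gen 11: ~~~~~~~
~~~~~~~
~~~~~~~
~~+++>~
~~++~~~
~~~++~~
~~~~~~~
~~~~~~~
~~~~~~~
gen 12: ~~~~~~~
~~~~~~~
~~~~~~~
~~++++~
~~++~v~
~~~++~~
~~~~~~~
~~~~~~~
~~~~~~~
gen 13: ~~~~~~~
~~~~~~~
~~~~~~~
~~++++~
~~++<+~
~~~++~~
~~~~~~~
~~~~~~~
~~~~~~~
gen 14: ~~~~~~~
~~~~~~~
~~~~~~~
~~++^+~
~~++++~
~~~++~~
~~~~~~~
~~~~~~~
~~~~~~~
gen 15: ~~~~~~~
~~~~~~~
~~~~~~~
~~+<~+~
~~++++~
~~~++~~
~~~~~~~
~~~~~~~
~~~~~~~
gen 16: ~~~~~~~
~~~~~~~
~~~~~~~
~~+~~+~
~~+v++~
~~~++~~
~~~~~~~
~~~~~~~
~~~~~~~
gen 17: ~~~~~~~
~~~~~~~
~~~~~~~
~~+~~+~
~~+~>+~
~~~++~~
~~~~~~~
~~~~~~~
~~~~~~~
gen 18: ~~~~~~~
~~~~~~~
~~~~~~~
~~+~^+~
~~+~~+~
~~~++~~
~~~~~~~
~~~~~~~
~~~~~~~
gen 19: ~~~~~~~
~~~~~~~
~~~~~~~
~~+~+>~
~~+~~+~
~~~++~~
~~~~~~~
~~~~~~~
~~~~~~~
gen 20: ~~~~~~~
~~~~~~~
~~~~~^~
~~+~+~~
~~+~~+~
~~~++~~
~~~~~~~
~~~~~~~
~~~~~~~
gen 21: ~~~~~~~
~~~~~~~
~~~~~+>
~~+~+~~
~~+~~+~
~~~++~~
~~~~~~~
~~~~~~~
~~~~~~~
gen 22: ~~~~~~~
~~~~~~~
~~~~~++
~~+~+~v
~~+~~+~
~~~++~~
~~~~~~~
~~~~~~~
~~~~~~~
gen 23: ~~~~~~~
~~~~~~~
~~~~~++
~~+~+<+
~~+~~+~
~~~++~~
~~~~~~~
~~~~~~~
~~~~~~~
gen 24: ~~~~~~~
~~~~~~~
~~~~~^+
~~+~+++
~~+~~+~
~~~++~~
~~~~~~~
~~~~~~~
~~~~~~~
gen 25: ~~~~~~~
~~~~~~~
~~~~<~+
~~+~+++
~~+~~+~
~~~++~~
~~~~~~~
~~~~~~~
~~~~~~~
gen 26: ~~~~~~~
~~~~^~~
~~~~+~+
~~+~+++
~~+~~+~
~~~++~~
~~~~~~~
~~~~~~~
~~~~~~~
gen 27: ~~~~~~~
~~~~+>~
~~~~+~+
~~+~+++
~~+~~+~
~~~++~~
~~~~~~~
~~~~~~~
~~~~~~~
gen 28: ~~~~~~~
~~~~++~
~~~~+v+
~~+~+++
~~+~~+~
~~~++~~
~~~~~~~
~~~~~~~
~~~~~~~
gen 29: ~~~~~~~
~~~~++~
~~~~<++
~~+~+++
~~+~~+~
~~~++~~
~~~~~~~
~~~~~~~
~~~~~~~
gen 30: ~~~~~~~
~~~~++~
~~~~~++
~~+~v++
~~+~~+~
~~~++~~
~~~~~~~
~~~~~~~
~~~~~~~
gen 31: ~~~~~~~
~~~~++~
~~~~~++
~~+~~>+
~~+~~+~
~~~++~~
~~~~~~~
~~~~~~~
~~~~~~~
gen 32: ~~~~~~~
~~~~++~
~~~~~^+
~~+~~~+
~~+~~+~
~~~++~~
~~~~~~~
~~~~~~~
~~~~~~~
gen 33: ~~~~~~~
~~~~++~
~~~~<~+
~~+~~~+
~~+~~+~
~~~++~~
~~~~~~~
~~~~~~~
~~~~~~~
gen 34: ~~~~~~~
~~~~^+~
~~~~+~+
~~+~~~+
~~+~~+~
~~~++~~
~~~~~~~
~~~~~~~
~~~~~~~
gen 35: ~~~~~~~
~~~<~+~
~~~~+~+
~~+~~~+
~~+~~+~
~~~++~~
~~~~~~~
~~~~~~~
~~~~~~~
gen 36: ~~~^~~~
~~~+~+~
~~~~+~+
~~+~~~+
~~+~~+~
~~~++~~
~~~~~~~
~~~~~~~
~~~~~~~
gen 37: ~~~+>~~
~~~+~+~
~~~~+~+
~~+~~~+
~~+~~+~
~~~++~~
~~~~~~~
~~~~~~~
~~~~~~~
gen 38: ~~~++~~
~~~+v+~
~~~~+~+
~~+~~~+
~~+~~+~
~~~++~~
~~~~~~~
~~~~~~~
~~~~~~~

south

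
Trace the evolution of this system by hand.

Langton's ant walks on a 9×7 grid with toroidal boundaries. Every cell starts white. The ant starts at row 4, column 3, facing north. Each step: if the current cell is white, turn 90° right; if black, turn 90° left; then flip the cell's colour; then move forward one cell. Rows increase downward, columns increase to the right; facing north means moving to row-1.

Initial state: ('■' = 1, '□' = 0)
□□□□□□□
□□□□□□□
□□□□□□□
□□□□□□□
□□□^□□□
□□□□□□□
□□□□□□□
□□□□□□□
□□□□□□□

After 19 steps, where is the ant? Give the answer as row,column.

t=0: □□□□□□□
□□□□□□□
□□□□□□□
□□□□□□□
□□□^□□□
□□□□□□□
□□□□□□□
□□□□□□□
□□□□□□□
t=1: □□□□□□□
□□□□□□□
□□□□□□□
□□□□□□□
□□□■>□□
□□□□□□□
□□□□□□□
□□□□□□□
□□□□□□□
t=2: □□□□□□□
□□□□□□□
□□□□□□□
□□□□□□□
□□□■■□□
□□□□v□□
□□□□□□□
□□□□□□□
□□□□□□□
t=3: □□□□□□□
□□□□□□□
□□□□□□□
□□□□□□□
□□□■■□□
□□□<■□□
□□□□□□□
□□□□□□□
□□□□□□□
t=4: □□□□□□□
□□□□□□□
□□□□□□□
□□□□□□□
□□□^■□□
□□□■■□□
□□□□□□□
□□□□□□□
□□□□□□□
t=5: □□□□□□□
□□□□□□□
□□□□□□□
□□□□□□□
□□<□■□□
□□□■■□□
□□□□□□□
□□□□□□□
□□□□□□□
t=6: □□□□□□□
□□□□□□□
□□□□□□□
□□^□□□□
□□■□■□□
□□□■■□□
□□□□□□□
□□□□□□□
□□□□□□□
t=7: □□□□□□□
□□□□□□□
□□□□□□□
□□■>□□□
□□■□■□□
□□□■■□□
□□□□□□□
□□□□□□□
□□□□□□□
t=8: □□□□□□□
□□□□□□□
□□□□□□□
□□■■□□□
□□■v■□□
□□□■■□□
□□□□□□□
□□□□□□□
□□□□□□□
t=9: □□□□□□□
□□□□□□□
□□□□□□□
□□■■□□□
□□<■■□□
□□□■■□□
□□□□□□□
□□□□□□□
□□□□□□□
t=10: □□□□□□□
□□□□□□□
□□□□□□□
□□■■□□□
□□□■■□□
□□v■■□□
□□□□□□□
□□□□□□□
□□□□□□□
t=11: □□□□□□□
□□□□□□□
□□□□□□□
□□■■□□□
□□□■■□□
□<■■■□□
□□□□□□□
□□□□□□□
□□□□□□□
t=12: □□□□□□□
□□□□□□□
□□□□□□□
□□■■□□□
□^□■■□□
□■■■■□□
□□□□□□□
□□□□□□□
□□□□□□□
t=13: □□□□□□□
□□□□□□□
□□□□□□□
□□■■□□□
□■>■■□□
□■■■■□□
□□□□□□□
□□□□□□□
□□□□□□□
t=14: □□□□□□□
□□□□□□□
□□□□□□□
□□■■□□□
□■■■■□□
□■v■■□□
□□□□□□□
□□□□□□□
□□□□□□□
t=15: □□□□□□□
□□□□□□□
□□□□□□□
□□■■□□□
□■■■■□□
□■□>■□□
□□□□□□□
□□□□□□□
□□□□□□□
t=16: □□□□□□□
□□□□□□□
□□□□□□□
□□■■□□□
□■■^■□□
□■□□■□□
□□□□□□□
□□□□□□□
□□□□□□□
t=17: □□□□□□□
□□□□□□□
□□□□□□□
□□■■□□□
□■<□■□□
□■□□■□□
□□□□□□□
□□□□□□□
□□□□□□□
t=18: □□□□□□□
□□□□□□□
□□□□□□□
□□■■□□□
□■□□■□□
□■v□■□□
□□□□□□□
□□□□□□□
□□□□□□□
t=19: □□□□□□□
□□□□□□□
□□□□□□□
□□■■□□□
□■□□■□□
□<■□■□□
□□□□□□□
□□□□□□□
□□□□□□□

5,1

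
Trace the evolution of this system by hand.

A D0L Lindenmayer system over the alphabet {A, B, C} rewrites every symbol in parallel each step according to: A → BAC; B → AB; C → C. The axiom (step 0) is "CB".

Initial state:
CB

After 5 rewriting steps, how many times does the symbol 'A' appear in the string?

step 0: CB
step 1: CAB
step 2: CBACAB
step 3: CABBACCBACAB
step 4: CBACABABBACCCABBACCBACAB
step 5: CABBACCBACABBACABABBACCCCBACABABBACCCABBACCBACAB

16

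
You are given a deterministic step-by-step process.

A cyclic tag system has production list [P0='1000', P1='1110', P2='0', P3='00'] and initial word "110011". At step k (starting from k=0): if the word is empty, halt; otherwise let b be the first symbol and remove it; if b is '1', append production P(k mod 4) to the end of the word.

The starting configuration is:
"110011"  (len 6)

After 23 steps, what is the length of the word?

15

t=0: "110011"  (len 6)
t=1: "100111000"  (len 9)
t=2: "001110001110"  (len 12)
t=3: "01110001110"  (len 11)
t=4: "1110001110"  (len 10)
t=5: "1100011101000"  (len 13)
t=6: "1000111010001110"  (len 16)
t=7: "0001110100011100"  (len 16)
t=8: "001110100011100"  (len 15)
t=9: "01110100011100"  (len 14)
t=10: "1110100011100"  (len 13)
t=11: "1101000111000"  (len 13)
t=12: "10100011100000"  (len 14)
t=13: "01000111000001000"  (len 17)
t=14: "1000111000001000"  (len 16)
t=15: "0001110000010000"  (len 16)
t=16: "001110000010000"  (len 15)
t=17: "01110000010000"  (len 14)
t=18: "1110000010000"  (len 13)
t=19: "1100000100000"  (len 13)
t=20: "10000010000000"  (len 14)
t=21: "00000100000001000"  (len 17)
t=22: "0000100000001000"  (len 16)
t=23: "000100000001000"  (len 15)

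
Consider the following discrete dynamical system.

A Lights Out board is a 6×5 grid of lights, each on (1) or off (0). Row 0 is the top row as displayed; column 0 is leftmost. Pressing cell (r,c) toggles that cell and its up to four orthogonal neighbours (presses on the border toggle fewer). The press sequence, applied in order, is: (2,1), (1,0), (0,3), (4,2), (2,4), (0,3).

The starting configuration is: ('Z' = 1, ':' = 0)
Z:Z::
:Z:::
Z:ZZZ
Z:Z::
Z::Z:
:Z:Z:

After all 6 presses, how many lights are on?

15

gen 0: Z:Z::
:Z:::
Z:ZZZ
Z:Z::
Z::Z:
:Z:Z:
gen 1: Z:Z::
:::::
:Z:ZZ
ZZZ::
Z::Z:
:Z:Z:
gen 2: ::Z::
ZZ:::
ZZ:ZZ
ZZZ::
Z::Z:
:Z:Z:
gen 3: :::ZZ
ZZ:Z:
ZZ:ZZ
ZZZ::
Z::Z:
:Z:Z:
gen 4: :::ZZ
ZZ:Z:
ZZ:ZZ
ZZ:::
ZZZ::
:ZZZ:
gen 5: :::ZZ
ZZ:ZZ
ZZ:::
ZZ::Z
ZZZ::
:ZZZ:
gen 6: ::Z::
ZZ::Z
ZZ:::
ZZ::Z
ZZZ::
:ZZZ:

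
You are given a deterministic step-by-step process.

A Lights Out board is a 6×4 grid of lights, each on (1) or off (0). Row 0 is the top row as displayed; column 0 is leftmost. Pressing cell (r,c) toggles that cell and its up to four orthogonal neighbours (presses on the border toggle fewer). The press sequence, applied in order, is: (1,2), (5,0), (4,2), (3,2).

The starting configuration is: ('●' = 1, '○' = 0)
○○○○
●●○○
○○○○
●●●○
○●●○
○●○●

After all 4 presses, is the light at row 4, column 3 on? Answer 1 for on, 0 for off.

step 0: ○○○○
●●○○
○○○○
●●●○
○●●○
○●○●
step 1: ○○●○
●○●●
○○●○
●●●○
○●●○
○●○●
step 2: ○○●○
●○●●
○○●○
●●●○
●●●○
●○○●
step 3: ○○●○
●○●●
○○●○
●●○○
●○○●
●○●●
step 4: ○○●○
●○●●
○○○○
●○●●
●○●●
●○●●

1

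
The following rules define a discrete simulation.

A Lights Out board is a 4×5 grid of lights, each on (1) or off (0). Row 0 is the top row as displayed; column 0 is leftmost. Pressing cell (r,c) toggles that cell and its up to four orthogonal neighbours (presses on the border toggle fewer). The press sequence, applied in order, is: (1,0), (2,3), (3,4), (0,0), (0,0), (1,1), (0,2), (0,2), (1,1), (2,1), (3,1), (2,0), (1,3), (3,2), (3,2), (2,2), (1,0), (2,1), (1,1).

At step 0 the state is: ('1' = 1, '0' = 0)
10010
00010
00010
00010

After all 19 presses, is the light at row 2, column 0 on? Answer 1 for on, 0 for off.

1

k=0  10010
00010
00010
00010
k=1  00010
11010
10010
00010
k=2  00010
11000
10101
00000
k=3  00010
11000
10100
00011
k=4  11010
01000
10100
00011
k=5  00010
11000
10100
00011
k=6  01010
00100
11100
00011
k=7  00100
00000
11100
00011
k=8  01010
00100
11100
00011
k=9  00010
11000
10100
00011
k=10  00010
10000
01000
01011
k=11  00010
10000
00000
10111
k=12  00010
00000
11000
00111
k=13  00000
00111
11010
00111
k=14  00000
00111
11110
01001
k=15  00000
00111
11010
00111
k=16  00000
00011
10100
00011
k=17  10000
11011
00100
00011
k=18  10000
10011
11000
01011
k=19  11000
01111
10000
01011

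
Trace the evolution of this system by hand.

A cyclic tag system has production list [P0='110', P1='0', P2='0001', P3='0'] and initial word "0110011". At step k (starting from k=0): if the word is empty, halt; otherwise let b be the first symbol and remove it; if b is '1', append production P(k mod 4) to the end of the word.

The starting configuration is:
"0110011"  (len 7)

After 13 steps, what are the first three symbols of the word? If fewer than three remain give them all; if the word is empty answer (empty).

gen 0: "0110011"  (len 7)
gen 1: "110011"  (len 6)
gen 2: "100110"  (len 6)
gen 3: "001100001"  (len 9)
gen 4: "01100001"  (len 8)
gen 5: "1100001"  (len 7)
gen 6: "1000010"  (len 7)
gen 7: "0000100001"  (len 10)
gen 8: "000100001"  (len 9)
gen 9: "00100001"  (len 8)
gen 10: "0100001"  (len 7)
gen 11: "100001"  (len 6)
gen 12: "000010"  (len 6)
gen 13: "00010"  (len 5)

000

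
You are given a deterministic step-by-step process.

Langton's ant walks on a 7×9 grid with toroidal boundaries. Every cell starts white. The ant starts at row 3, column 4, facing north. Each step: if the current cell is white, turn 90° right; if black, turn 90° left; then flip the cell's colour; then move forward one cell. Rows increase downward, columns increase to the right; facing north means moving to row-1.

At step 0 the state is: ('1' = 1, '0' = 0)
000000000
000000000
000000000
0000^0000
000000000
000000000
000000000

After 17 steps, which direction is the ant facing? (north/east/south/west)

[0] 000000000
000000000
000000000
0000^0000
000000000
000000000
000000000
[1] 000000000
000000000
000000000
00001>000
000000000
000000000
000000000
[2] 000000000
000000000
000000000
000011000
00000v000
000000000
000000000
[3] 000000000
000000000
000000000
000011000
0000<1000
000000000
000000000
[4] 000000000
000000000
000000000
0000^1000
000011000
000000000
000000000
[5] 000000000
000000000
000000000
000<01000
000011000
000000000
000000000
[6] 000000000
000000000
000^00000
000101000
000011000
000000000
000000000
[7] 000000000
000000000
0001>0000
000101000
000011000
000000000
000000000
[8] 000000000
000000000
000110000
0001v1000
000011000
000000000
000000000
[9] 000000000
000000000
000110000
000<11000
000011000
000000000
000000000
[10] 000000000
000000000
000110000
000011000
000v11000
000000000
000000000
[11] 000000000
000000000
000110000
000011000
00<111000
000000000
000000000
[12] 000000000
000000000
000110000
00^011000
001111000
000000000
000000000
[13] 000000000
000000000
000110000
001>11000
001111000
000000000
000000000
[14] 000000000
000000000
000110000
001111000
001v11000
000000000
000000000
[15] 000000000
000000000
000110000
001111000
0010>1000
000000000
000000000
[16] 000000000
000000000
000110000
0011^1000
001001000
000000000
000000000
[17] 000000000
000000000
000110000
001<01000
001001000
000000000
000000000

west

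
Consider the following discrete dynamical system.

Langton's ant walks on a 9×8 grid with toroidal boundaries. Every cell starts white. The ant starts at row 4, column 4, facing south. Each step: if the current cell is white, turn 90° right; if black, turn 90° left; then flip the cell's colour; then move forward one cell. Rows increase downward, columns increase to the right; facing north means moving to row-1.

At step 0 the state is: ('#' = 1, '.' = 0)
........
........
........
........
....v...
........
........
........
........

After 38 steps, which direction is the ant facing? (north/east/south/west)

[0] ........
........
........
........
....v...
........
........
........
........
[1] ........
........
........
........
...<#...
........
........
........
........
[2] ........
........
........
...^....
...##...
........
........
........
........
[3] ........
........
........
...#>...
...##...
........
........
........
........
[4] ........
........
........
...##...
...#v...
........
........
........
........
[5] ........
........
........
...##...
...#.>..
........
........
........
........
[6] ........
........
........
...##...
...#.#..
.....v..
........
........
........
[7] ........
........
........
...##...
...#.#..
....<#..
........
........
........
[8] ........
........
........
...##...
...#^#..
....##..
........
........
........
[9] ........
........
........
...##...
...##>..
....##..
........
........
........
[10] ........
........
........
...##^..
...##...
....##..
........
........
........
[11] ........
........
........
...###>.
...##...
....##..
........
........
........
[12] ........
........
........
...####.
...##.v.
....##..
........
........
........
[13] ........
........
........
...####.
...##<#.
....##..
........
........
........
[14] ........
........
........
...##^#.
...####.
....##..
........
........
........
[15] ........
........
........
...#<.#.
...####.
....##..
........
........
........
[16] ........
........
........
...#..#.
...#v##.
....##..
........
........
........
[17] ........
........
........
...#..#.
...#.>#.
....##..
........
........
........
[18] ........
........
........
...#.^#.
...#..#.
....##..
........
........
........
[19] ........
........
........
...#.#>.
...#..#.
....##..
........
........
........
[20] ........
........
......^.
...#.#..
...#..#.
....##..
........
........
........
[21] ........
........
......#>
...#.#..
...#..#.
....##..
........
........
........
[22] ........
........
......##
...#.#.v
...#..#.
....##..
........
........
........
[23] ........
........
......##
...#.#<#
...#..#.
....##..
........
........
........
[24] ........
........
......^#
...#.###
...#..#.
....##..
........
........
........
[25] ........
........
.....<.#
...#.###
...#..#.
....##..
........
........
........
[26] ........
.....^..
.....#.#
...#.###
...#..#.
....##..
........
........
........
[27] ........
.....#>.
.....#.#
...#.###
...#..#.
....##..
........
........
........
[28] ........
.....##.
.....#v#
...#.###
...#..#.
....##..
........
........
........
[29] ........
.....##.
.....<##
...#.###
...#..#.
....##..
........
........
........
[30] ........
.....##.
......##
...#.v##
...#..#.
....##..
........
........
........
[31] ........
.....##.
......##
...#..>#
...#..#.
....##..
........
........
........
[32] ........
.....##.
......^#
...#...#
...#..#.
....##..
........
........
........
[33] ........
.....##.
.....<.#
...#...#
...#..#.
....##..
........
........
........
[34] ........
.....^#.
.....#.#
...#...#
...#..#.
....##..
........
........
........
[35] ........
....<.#.
.....#.#
...#...#
...#..#.
....##..
........
........
........
[36] ....^...
....#.#.
.....#.#
...#...#
...#..#.
....##..
........
........
........
[37] ....#>..
....#.#.
.....#.#
...#...#
...#..#.
....##..
........
........
........
[38] ....##..
....#v#.
.....#.#
...#...#
...#..#.
....##..
........
........
........

south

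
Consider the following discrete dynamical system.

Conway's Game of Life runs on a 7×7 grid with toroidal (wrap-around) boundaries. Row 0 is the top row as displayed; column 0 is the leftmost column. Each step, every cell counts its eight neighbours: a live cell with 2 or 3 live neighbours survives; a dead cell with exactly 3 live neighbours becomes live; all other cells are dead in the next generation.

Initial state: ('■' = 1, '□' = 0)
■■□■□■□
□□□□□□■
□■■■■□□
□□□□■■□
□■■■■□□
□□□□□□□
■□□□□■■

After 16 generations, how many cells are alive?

12

step 0: ■■□■□■□
□□□□□□■
□■■■■□□
□□□□■■□
□■■■■□□
□□□□□□□
■□□□□■■
step 1: □■□□■■□
□□□□□■■
□□■■■□□
□□□□□■□
□□■■■■□
■■■■■■■
■■□□■■□
step 2: □■□□□□□
□□■□□□■
□□□■■□■
□□□□□■□
■□□□□□□
□□□□□□□
□□□□□□□
step 3: □□□□□□□
■□■■□■□
□□□■■□■
□□□□■■■
□□□□□□□
□□□□□□□
□□□□□□□
step 4: □□□□□□□
□□■■□■■
■□■□□□□
□□□■■□■
□□□□□■□
□□□□□□□
□□□□□□□
step 5: □□□□□□□
□■■■□□■
■■■□□□□
□□□■■■■
□□□□■■□
□□□□□□□
□□□□□□□
step 6: □□■□□□□
□□□■□□□
□□□□□□□
■■■■□□■
□□□■□□■
□□□□□□□
□□□□□□□
step 7: □□□□□□□
□□□□□□□
■■□■□□□
■■■■□□■
□■□■□□■
□□□□□□□
□□□□□□□
step 8: □□□□□□□
□□□□□□□
□□□■□□■
□□□■■□■
□■□■□□■
□□□□□□□
□□□□□□□
step 9: □□□□□□□
□□□□□□□
□□□■■■□
□□□■■□■
■□■■■■□
□□□□□□□
□□□□□□□
step 10: □□□□□□□
□□□□■□□
□□□■□■□
□□□□□□■
□□■□□■■
□□□■■□□
□□□□□□□
step 11: □□□□□□□
□□□□■□□
□□□□■■□
□□□□■□■
□□□■■■■
□□□■■■□
□□□□□□□
step 12: □□□□□□□
□□□□■■□
□□□■■□□
□□□□□□■
□□□□□□■
□□□■□□■
□□□□■□□
step 13: □□□□■■□
□□□■■■□
□□□■■□□
□□□□□■□
■□□□□■■
□□□□□■□
□□□□□□□
step 14: □□□■□■□
□□□□□□□
□□□■□□□
□□□□□■□
□□□□■■□
□□□□□■□
□□□□■■□
step 15: □□□□□■□
□□□□■□□
□□□□□□□
□□□□□■□
□□□□■■■
□□□□□□■
□□□□□■■
step 16: □□□□■■■
□□□□□□□
□□□□□□□
□□□□■■■
□□□□■□■
■□□□■□□
□□□□□■■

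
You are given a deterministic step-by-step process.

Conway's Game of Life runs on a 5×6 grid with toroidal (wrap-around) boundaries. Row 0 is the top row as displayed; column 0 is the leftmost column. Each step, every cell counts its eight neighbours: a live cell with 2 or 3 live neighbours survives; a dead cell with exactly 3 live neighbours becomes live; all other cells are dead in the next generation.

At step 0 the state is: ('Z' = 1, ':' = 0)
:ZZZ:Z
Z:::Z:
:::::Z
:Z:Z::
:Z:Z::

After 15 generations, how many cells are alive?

4

[0] :ZZZ:Z
Z:::Z:
:::::Z
:Z:Z::
:Z:Z::
[1] :Z:Z:Z
ZZZZZ:
Z:::ZZ
Z:::Z:
:Z:Z::
[2] :::::Z
::::::
::Z:::
ZZ:ZZ:
:Z:Z:Z
[3] Z:::Z:
::::::
:ZZZ::
ZZ:ZZZ
:Z:Z:Z
[4] Z:::ZZ
:ZZZ::
:Z:Z:Z
:::::Z
:Z:Z::
[5] Z:::ZZ
:Z:Z::
:Z:Z::
::::::
::::::
[6] Z:::ZZ
:Z:Z:Z
::::::
::::::
:::::Z
[7] ::::::
:::::Z
::::::
::::::
Z:::ZZ
[8] Z:::Z:
::::::
::::::
:::::Z
:::::Z
[9] :::::Z
::::::
::::::
::::::
Z:::ZZ
[10] Z:::ZZ
::::::
::::::
:::::Z
Z:::ZZ
[11] Z:::Z:
:::::Z
::::::
Z:::ZZ
::::::
[12] :::::Z
:::::Z
Z:::Z:
:::::Z
Z:::Z:
[13] Z:::ZZ
Z:::ZZ
Z:::Z:
Z:::Z:
Z:::Z:
[14] :Z:Z::
:Z:Z::
ZZ:ZZ:
ZZ:ZZ:
ZZ:ZZ:
[15] :Z:Z::
:Z:Z::
::::::
::::::
::::::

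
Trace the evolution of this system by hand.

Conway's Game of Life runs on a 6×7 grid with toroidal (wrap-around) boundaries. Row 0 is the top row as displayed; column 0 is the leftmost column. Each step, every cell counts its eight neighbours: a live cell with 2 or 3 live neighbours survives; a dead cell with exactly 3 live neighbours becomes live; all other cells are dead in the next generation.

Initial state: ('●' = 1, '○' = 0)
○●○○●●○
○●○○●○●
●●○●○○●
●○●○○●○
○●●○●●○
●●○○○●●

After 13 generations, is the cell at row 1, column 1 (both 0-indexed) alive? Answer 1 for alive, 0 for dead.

0

0) ○●○○●●○
○●○○●○●
●●○●○○●
●○●○○●○
○●●○●●○
●●○○○●●
1) ○●●○●○○
○●○●●○●
○○○●●○○
○○○○○●○
○○●●●○○
○○○●○○○
2) ●●○○●●○
●●○○○○○
○○●●○○○
○○●○○●○
○○●●●○○
○●○○○○○
3) ○○●○○○●
●○○●●○●
○○●●○○○
○●○○○○○
○●●●●○○
●●○○○●○
4) ○○●●●○○
●●○○●●●
●●●●●○○
○●○○●○○
○○○●●○○
●○○○●●●
5) ○○●○○○○
○○○○○○●
○○○○○○○
●●○○○●○
●○○●○○●
○○●○○○●
6) ○○○○○○○
○○○○○○○
●○○○○○●
●●○○○○○
○○●○○●○
●●●●○○●
7) ●●●○○○○
○○○○○○○
●●○○○○●
●●○○○○○
○○○●○○○
●●●●○○●
8) ○○○●○○●
○○●○○○●
○●○○○○●
○●●○○○●
○○○●○○●
○○○●○○●
9) ●○●●○●●
○○●○○●●
○●○○○●●
○●●○○●●
○○○●○●●
●○●●●●●
10) ○○○○○○○
○○●●○○○
○●○○●○○
○●●○○○○
○○○○○○○
○○○○○○○
11) ○○○○○○○
○○●●○○○
○●○○○○○
○●●○○○○
○○○○○○○
○○○○○○○
12) ○○○○○○○
○○●○○○○
○●○●○○○
○●●○○○○
○○○○○○○
○○○○○○○
13) ○○○○○○○
○○●○○○○
○●○●○○○
○●●○○○○
○○○○○○○
○○○○○○○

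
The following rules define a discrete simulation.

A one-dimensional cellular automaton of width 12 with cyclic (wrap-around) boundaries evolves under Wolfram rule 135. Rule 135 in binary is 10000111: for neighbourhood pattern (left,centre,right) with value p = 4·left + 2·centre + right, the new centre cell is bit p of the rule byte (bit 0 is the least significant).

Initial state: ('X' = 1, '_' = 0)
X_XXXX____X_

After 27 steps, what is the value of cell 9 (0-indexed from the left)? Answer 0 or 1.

0

k=0  X_XXXX____X_
k=1  X__XX__XXXX_
k=2  X_X___X_XX__
k=3  X_X_XXX____X
k=4  __X__X__XXX_
k=5  XXX_XX_X_X__
k=6  _X_____X_X_X
k=7  _X_XXXXX_X_X
k=8  _X__XXX__X_X
k=9  _X_X_X__XX_X
k=10  _X_X_X_X___X
k=11  _X_X_X_X_XXX
k=12  _X_X_X_X__X_
k=13  XX_X_X_X_XX_
k=14  ___X_X_X____
k=15  XXXX_X_X_XXX
k=16  XXX__X_X__XX
k=17  XX__XX_X_X_X
k=18  X__X___X_X__
k=19  X_XX_XXX_X_X
k=20  ______X__X__
k=21  XXXXXXX_XX_X
k=22  XXXXXX______
k=23  _XXXX__XXXXX
k=24  __XX__X_XXX_
k=25  XX___XX__X__
k=26  ___XX___XX_X
k=27  _XX___XX___X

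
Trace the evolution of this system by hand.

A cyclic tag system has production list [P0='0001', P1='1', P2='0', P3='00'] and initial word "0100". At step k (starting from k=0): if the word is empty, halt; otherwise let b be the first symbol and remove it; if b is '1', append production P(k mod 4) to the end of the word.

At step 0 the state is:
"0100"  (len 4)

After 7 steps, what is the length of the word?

2

t=0: "0100"  (len 4)
t=1: "100"  (len 3)
t=2: "001"  (len 3)
t=3: "01"  (len 2)
t=4: "1"  (len 1)
t=5: "0001"  (len 4)
t=6: "001"  (len 3)
t=7: "01"  (len 2)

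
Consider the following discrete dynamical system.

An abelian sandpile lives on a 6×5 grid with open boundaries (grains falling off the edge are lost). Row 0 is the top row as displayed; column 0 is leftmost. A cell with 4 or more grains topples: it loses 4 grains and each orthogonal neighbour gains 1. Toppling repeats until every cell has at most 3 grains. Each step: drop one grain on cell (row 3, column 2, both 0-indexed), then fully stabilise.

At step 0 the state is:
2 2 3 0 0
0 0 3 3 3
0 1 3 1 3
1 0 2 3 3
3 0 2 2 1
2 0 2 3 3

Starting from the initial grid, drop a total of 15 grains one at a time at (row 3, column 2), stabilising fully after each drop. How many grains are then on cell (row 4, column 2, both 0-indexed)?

3

gen 0: 2 2 3 0 0
0 0 3 3 3
0 1 3 1 3
1 0 2 3 3
3 0 2 2 1
2 0 2 3 3
gen 1: 2 2 3 0 0
0 0 3 3 3
0 1 3 1 3
1 0 3 3 3
3 0 2 2 1
2 0 2 3 3
gen 2: 2 3 0 2 1
0 1 2 2 1
0 2 2 1 2
1 1 2 2 1
3 0 3 3 2
2 0 2 3 3
gen 3: 2 3 0 2 1
0 1 2 2 1
0 2 2 1 2
1 1 3 2 1
3 0 3 3 2
2 0 2 3 3
gen 4: 2 3 0 2 1
0 1 2 2 1
0 2 3 2 2
1 2 2 0 3
3 1 2 3 0
2 1 0 2 1
gen 5: 2 3 0 2 1
0 1 2 2 1
0 2 3 2 2
1 2 3 0 3
3 1 2 3 0
2 1 0 2 1
gen 6: 2 3 0 2 1
0 1 3 2 1
0 3 0 3 2
1 3 1 1 3
3 1 3 3 0
2 1 0 2 1
gen 7: 2 3 0 2 1
0 1 3 2 1
0 3 0 3 2
1 3 2 1 3
3 1 3 3 0
2 1 0 2 1
gen 8: 2 3 0 2 1
0 1 3 2 1
0 3 0 3 2
1 3 3 1 3
3 1 3 3 0
2 1 0 2 1
gen 9: 2 3 0 2 1
0 2 3 2 1
1 0 2 3 2
2 1 2 3 3
3 3 1 0 1
2 1 1 3 1
gen 10: 2 3 0 2 1
0 2 3 2 1
1 0 2 3 2
2 1 3 3 3
3 3 1 0 1
2 1 1 3 1
gen 11: 2 3 1 3 1
0 3 1 0 3
1 1 1 3 0
2 2 2 2 1
3 3 2 1 2
2 1 1 3 1
gen 12: 2 3 1 3 1
0 3 1 0 3
1 1 1 3 0
2 2 3 2 1
3 3 2 1 2
2 1 1 3 1
gen 13: 2 3 1 3 1
0 3 1 0 3
1 1 2 3 0
2 3 0 3 1
3 3 3 1 2
2 1 1 3 1
gen 14: 2 3 1 3 1
0 3 1 0 3
1 1 2 3 0
2 3 1 3 1
3 3 3 1 2
2 1 1 3 1
gen 15: 2 3 1 3 1
0 3 1 0 3
1 1 2 3 0
2 3 2 3 1
3 3 3 1 2
2 1 1 3 1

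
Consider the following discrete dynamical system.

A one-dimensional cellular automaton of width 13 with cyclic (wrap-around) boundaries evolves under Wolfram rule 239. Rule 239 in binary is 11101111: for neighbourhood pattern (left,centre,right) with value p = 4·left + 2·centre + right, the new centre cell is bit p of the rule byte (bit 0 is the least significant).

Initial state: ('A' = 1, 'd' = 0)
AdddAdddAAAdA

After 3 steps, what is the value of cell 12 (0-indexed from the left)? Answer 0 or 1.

0) AdddAdddAAAdA
1) AdAAAdAAAAAAA
2) AAAAAAAAAAAAA
3) AAAAAAAAAAAAA

1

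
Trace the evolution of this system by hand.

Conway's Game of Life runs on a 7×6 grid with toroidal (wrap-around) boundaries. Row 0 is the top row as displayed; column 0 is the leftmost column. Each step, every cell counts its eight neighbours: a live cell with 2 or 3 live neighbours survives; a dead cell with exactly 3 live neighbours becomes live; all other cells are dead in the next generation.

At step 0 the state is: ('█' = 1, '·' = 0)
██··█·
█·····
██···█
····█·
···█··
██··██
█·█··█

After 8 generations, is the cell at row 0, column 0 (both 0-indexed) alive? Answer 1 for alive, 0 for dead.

t=0: ██··█·
█·····
██···█
····█·
···█··
██··██
█·█··█
t=1: ······
······
██···█
█···██
█··█··
·████·
··██··
t=2: ······
█·····
·█··█·
····█·
█·····
·█··█·
·█··█·
t=3: ······
······
·····█
·····█
·····█
██···█
······
t=4: ······
······
······
█···██
····██
█····█
█·····
t=5: ······
······
·····█
█···█·
······
█···█·
█····█
t=6: ······
······
·····█
·····█
······
█·····
█····█
t=7: ······
······
······
······
······
█····█
█····█
t=8: ······
······
······
······
······
█····█
█····█

0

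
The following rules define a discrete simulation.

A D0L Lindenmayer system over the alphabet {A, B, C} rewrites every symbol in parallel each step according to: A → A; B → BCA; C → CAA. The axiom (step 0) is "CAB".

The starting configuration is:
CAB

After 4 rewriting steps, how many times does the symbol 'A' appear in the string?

[0] CAB
[1] CAAABCA
[2] CAAAAABCACAAA
[3] CAAAAAAABCACAAACAAAAA
[4] CAAAAAAAAABCACAAACAAAAACAAAAAAA

25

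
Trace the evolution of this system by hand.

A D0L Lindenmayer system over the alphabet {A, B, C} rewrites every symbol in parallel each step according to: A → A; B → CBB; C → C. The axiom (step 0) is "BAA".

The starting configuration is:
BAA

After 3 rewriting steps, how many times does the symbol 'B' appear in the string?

0) BAA
1) CBBAA
2) CCBBCBBAA
3) CCCBBCBBCCBBCBBAA

8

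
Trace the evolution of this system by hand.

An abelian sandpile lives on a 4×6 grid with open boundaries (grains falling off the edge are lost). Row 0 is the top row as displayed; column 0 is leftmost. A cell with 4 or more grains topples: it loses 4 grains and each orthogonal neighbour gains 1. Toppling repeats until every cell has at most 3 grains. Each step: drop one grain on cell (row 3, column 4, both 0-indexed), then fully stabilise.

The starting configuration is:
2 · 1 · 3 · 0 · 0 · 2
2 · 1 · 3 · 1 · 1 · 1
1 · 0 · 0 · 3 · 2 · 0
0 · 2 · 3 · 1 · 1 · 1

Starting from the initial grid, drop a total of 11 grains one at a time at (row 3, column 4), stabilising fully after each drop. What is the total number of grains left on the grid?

gen 0: 2 · 1 · 3 · 0 · 0 · 2
2 · 1 · 3 · 1 · 1 · 1
1 · 0 · 0 · 3 · 2 · 0
0 · 2 · 3 · 1 · 1 · 1
gen 1: 2 · 1 · 3 · 0 · 0 · 2
2 · 1 · 3 · 1 · 1 · 1
1 · 0 · 0 · 3 · 2 · 0
0 · 2 · 3 · 1 · 2 · 1
gen 2: 2 · 1 · 3 · 0 · 0 · 2
2 · 1 · 3 · 1 · 1 · 1
1 · 0 · 0 · 3 · 2 · 0
0 · 2 · 3 · 1 · 3 · 1
gen 3: 2 · 1 · 3 · 0 · 0 · 2
2 · 1 · 3 · 1 · 1 · 1
1 · 0 · 0 · 3 · 3 · 0
0 · 2 · 3 · 2 · 0 · 2
gen 4: 2 · 1 · 3 · 0 · 0 · 2
2 · 1 · 3 · 1 · 1 · 1
1 · 0 · 0 · 3 · 3 · 0
0 · 2 · 3 · 2 · 1 · 2
gen 5: 2 · 1 · 3 · 0 · 0 · 2
2 · 1 · 3 · 1 · 1 · 1
1 · 0 · 0 · 3 · 3 · 0
0 · 2 · 3 · 2 · 2 · 2
gen 6: 2 · 1 · 3 · 0 · 0 · 2
2 · 1 · 3 · 1 · 1 · 1
1 · 0 · 0 · 3 · 3 · 0
0 · 2 · 3 · 2 · 3 · 2
gen 7: 2 · 1 · 3 · 0 · 0 · 2
2 · 1 · 3 · 2 · 2 · 1
1 · 0 · 2 · 1 · 1 · 1
0 · 3 · 0 · 1 · 2 · 3
gen 8: 2 · 1 · 3 · 0 · 0 · 2
2 · 1 · 3 · 2 · 2 · 1
1 · 0 · 2 · 1 · 1 · 1
0 · 3 · 0 · 1 · 3 · 3
gen 9: 2 · 1 · 3 · 0 · 0 · 2
2 · 1 · 3 · 2 · 2 · 1
1 · 0 · 2 · 1 · 2 · 2
0 · 3 · 0 · 2 · 1 · 0
gen 10: 2 · 1 · 3 · 0 · 0 · 2
2 · 1 · 3 · 2 · 2 · 1
1 · 0 · 2 · 1 · 2 · 2
0 · 3 · 0 · 2 · 2 · 0
gen 11: 2 · 1 · 3 · 0 · 0 · 2
2 · 1 · 3 · 2 · 2 · 1
1 · 0 · 2 · 1 · 2 · 2
0 · 3 · 0 · 2 · 3 · 0

35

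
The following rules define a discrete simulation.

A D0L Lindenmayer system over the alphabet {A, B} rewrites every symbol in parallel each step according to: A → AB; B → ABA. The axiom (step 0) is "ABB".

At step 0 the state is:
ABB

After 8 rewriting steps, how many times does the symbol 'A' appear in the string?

2209

[0] ABB
[1] ABABAABA
[2] ABABAABABAABABABAAB
[3] ABABAABABAABABABAABABAABABABAABABAABABAABABABA
[4] ABABAABABAABABABAABABAABABABAABABAABABAABABABAABABAABABABAABABAABABAABABABAABABAABABABAABABAABABABAABABAABABAAB
[5] ABABAABABAABABABAABABAABABABAABABAABABAABABABAABABAABABABA…ABABAABABAABABABAABABAABABAABABABAABABAABABABAABABAABABABA  (len 268)
[6] ABABAABABAABABABAABABAABABABAABABAABABAABABABAABABAABABABA…ABABAABABAABABABAABABAABABAABABABAABABAABABABAABABAABABAAB  (len 647)
[7] ABABAABABAABABABAABABAABABABAABABAABABAABABABAABABAABABABA…ABABAABABAABABABAABABAABABAABABABAABABAABABABAABABAABABABA  (len 1562)
[8] ABABAABABAABABABAABABAABABABAABABAABABAABABABAABABAABABABA…ABABAABABAABABABAABABAABABAABABABAABABAABABABAABABAABABAAB  (len 3771)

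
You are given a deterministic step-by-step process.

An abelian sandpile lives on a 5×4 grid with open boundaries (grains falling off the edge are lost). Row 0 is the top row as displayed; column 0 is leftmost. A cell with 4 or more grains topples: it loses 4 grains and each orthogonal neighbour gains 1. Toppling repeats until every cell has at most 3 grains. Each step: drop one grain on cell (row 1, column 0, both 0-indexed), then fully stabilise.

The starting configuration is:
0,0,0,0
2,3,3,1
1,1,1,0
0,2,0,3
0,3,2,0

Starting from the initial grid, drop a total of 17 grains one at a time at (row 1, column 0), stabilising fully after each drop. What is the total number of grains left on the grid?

31

step 0: 0,0,0,0
2,3,3,1
1,1,1,0
0,2,0,3
0,3,2,0
step 1: 0,0,0,0
3,3,3,1
1,1,1,0
0,2,0,3
0,3,2,0
step 2: 1,1,1,0
1,1,0,2
2,2,2,0
0,2,0,3
0,3,2,0
step 3: 1,1,1,0
2,1,0,2
2,2,2,0
0,2,0,3
0,3,2,0
step 4: 1,1,1,0
3,1,0,2
2,2,2,0
0,2,0,3
0,3,2,0
step 5: 2,1,1,0
0,2,0,2
3,2,2,0
0,2,0,3
0,3,2,0
step 6: 2,1,1,0
1,2,0,2
3,2,2,0
0,2,0,3
0,3,2,0
step 7: 2,1,1,0
2,2,0,2
3,2,2,0
0,2,0,3
0,3,2,0
step 8: 2,1,1,0
3,2,0,2
3,2,2,0
0,2,0,3
0,3,2,0
step 9: 3,1,1,0
1,3,0,2
0,3,2,0
1,2,0,3
0,3,2,0
step 10: 3,1,1,0
2,3,0,2
0,3,2,0
1,2,0,3
0,3,2,0
step 11: 3,1,1,0
3,3,0,2
0,3,2,0
1,2,0,3
0,3,2,0
step 12: 0,3,1,0
2,1,1,2
2,0,3,0
1,3,0,3
0,3,2,0
step 13: 0,3,1,0
3,1,1,2
2,0,3,0
1,3,0,3
0,3,2,0
step 14: 1,3,1,0
0,2,1,2
3,0,3,0
1,3,0,3
0,3,2,0
step 15: 1,3,1,0
1,2,1,2
3,0,3,0
1,3,0,3
0,3,2,0
step 16: 1,3,1,0
2,2,1,2
3,0,3,0
1,3,0,3
0,3,2,0
step 17: 1,3,1,0
3,2,1,2
3,0,3,0
1,3,0,3
0,3,2,0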